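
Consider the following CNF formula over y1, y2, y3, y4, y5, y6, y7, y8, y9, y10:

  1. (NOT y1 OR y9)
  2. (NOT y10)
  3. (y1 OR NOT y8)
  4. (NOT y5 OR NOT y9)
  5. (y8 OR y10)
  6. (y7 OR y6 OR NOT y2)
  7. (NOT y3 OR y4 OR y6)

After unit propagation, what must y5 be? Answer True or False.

Unit clause (NOT y10) sets y10 = False.
In (y8 OR y10), y10 is now false; y8 must hold, so y8 = True.
In (y1 OR NOT y8), NOT y8 is now false; y1 must hold, so y1 = True.
In (y9 OR NOT y1), NOT y1 is now false; y9 must hold, so y9 = True.
From (NOT y5 OR NOT y9) and y9 = True: y5 = False.

False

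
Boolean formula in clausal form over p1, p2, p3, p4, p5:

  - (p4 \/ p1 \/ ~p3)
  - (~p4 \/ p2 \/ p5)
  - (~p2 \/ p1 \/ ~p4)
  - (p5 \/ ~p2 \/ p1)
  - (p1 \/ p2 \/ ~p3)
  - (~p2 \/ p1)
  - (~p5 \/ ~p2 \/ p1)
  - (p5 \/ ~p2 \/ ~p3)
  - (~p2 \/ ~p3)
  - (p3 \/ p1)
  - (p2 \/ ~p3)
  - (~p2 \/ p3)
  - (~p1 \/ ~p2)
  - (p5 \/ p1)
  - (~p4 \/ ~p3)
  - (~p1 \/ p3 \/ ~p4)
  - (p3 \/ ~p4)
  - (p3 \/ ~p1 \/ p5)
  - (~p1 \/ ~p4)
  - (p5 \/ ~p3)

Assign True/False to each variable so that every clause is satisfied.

Branch on p1: take p1 = True.
  then p2 is forced to False.
  then p3 is forced to False.
  then p4 is forced to False.
  then p5 is forced to True.
Every clause has at least one true literal under this assignment.

p1=True, p2=False, p3=False, p4=False, p5=True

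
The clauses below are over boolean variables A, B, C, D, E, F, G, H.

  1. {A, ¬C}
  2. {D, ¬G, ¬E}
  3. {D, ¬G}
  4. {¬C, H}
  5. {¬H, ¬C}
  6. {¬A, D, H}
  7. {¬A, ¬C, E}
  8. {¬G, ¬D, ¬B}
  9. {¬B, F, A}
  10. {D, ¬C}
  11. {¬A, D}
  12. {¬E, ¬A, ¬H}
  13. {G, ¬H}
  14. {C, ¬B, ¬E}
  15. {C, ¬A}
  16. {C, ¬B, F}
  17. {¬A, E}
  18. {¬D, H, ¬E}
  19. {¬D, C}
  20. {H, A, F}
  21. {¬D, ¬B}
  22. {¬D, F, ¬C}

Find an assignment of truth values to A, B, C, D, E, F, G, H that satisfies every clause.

A=0, B=0, C=0, D=0, E=1, F=1, G=0, H=0

Check each clause:
  1. {A, ¬C} — ¬C is true.
  2. {¬G, ¬E, D} — ¬G is true.
  3. {D, ¬G} — ¬G is true.
  4. {¬C, H} — ¬C is true.
  5. {¬H, ¬C} — ¬H is true.
  6. {H, D, ¬A} — ¬A is true.
  7. {¬C, ¬A, E} — E is true.
  8. {¬D, ¬B, ¬G} — ¬G is true.
  9. {¬B, A, F} — F is true.
  10. {¬C, D} — ¬C is true.
  11. {D, ¬A} — ¬A is true.
  12. {¬H, ¬E, ¬A} — ¬H is true.
  13. {G, ¬H} — ¬H is true.
  14. {¬B, ¬E, C} — ¬B is true.
  15. {C, ¬A} — ¬A is true.
  16. {F, C, ¬B} — ¬B is true.
  17. {¬A, E} — E is true.
  18. {¬E, ¬D, H} — ¬D is true.
  19. {C, ¬D} — ¬D is true.
  20. {A, F, H} — F is true.
  21. {¬D, ¬B} — ¬D is true.
  22. {¬D, ¬C, F} — ¬D is true.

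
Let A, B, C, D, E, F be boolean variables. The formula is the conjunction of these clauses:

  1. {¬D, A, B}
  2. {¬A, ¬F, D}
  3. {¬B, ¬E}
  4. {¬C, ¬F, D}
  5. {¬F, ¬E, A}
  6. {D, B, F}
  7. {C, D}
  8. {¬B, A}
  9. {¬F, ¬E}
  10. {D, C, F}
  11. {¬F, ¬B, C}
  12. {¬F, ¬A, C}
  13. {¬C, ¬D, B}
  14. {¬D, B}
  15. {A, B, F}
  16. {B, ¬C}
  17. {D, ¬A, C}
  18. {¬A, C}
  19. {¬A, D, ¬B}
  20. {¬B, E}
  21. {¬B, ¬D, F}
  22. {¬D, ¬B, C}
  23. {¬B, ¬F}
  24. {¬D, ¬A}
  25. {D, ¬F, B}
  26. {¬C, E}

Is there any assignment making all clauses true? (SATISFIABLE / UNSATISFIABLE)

UNSATISFIABLE

B = True:
  propagation gives E=False; an empty clause results — contradiction.
B = False:
  propagation gives D=False, F=True; an empty clause results — contradiction.
Every branch closes, so no satisfying assignment exists.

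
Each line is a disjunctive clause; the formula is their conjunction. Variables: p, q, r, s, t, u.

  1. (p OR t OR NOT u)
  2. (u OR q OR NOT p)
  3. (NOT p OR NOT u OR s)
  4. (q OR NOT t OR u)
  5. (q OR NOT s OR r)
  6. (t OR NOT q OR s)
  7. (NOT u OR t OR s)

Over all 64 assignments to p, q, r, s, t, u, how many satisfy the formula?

28

Split on u, then q.
  u=1, q=1: r free; 4 ways for (p,s,t) × 2^1 = 8.
  u=1, q=0: 5 of the 16 assignments to (p,r,s,t) work.
  u=0, q=1: p, r free; 3 ways for (s,t) × 2^2 = 12.
  u=0, q=0: remaining (p,r,s,t) ∈ {(0,0,0,0); (0,1,0,0); (0,1,1,0)} — 3.
Total: 8 + 5 + 12 + 3 = 28.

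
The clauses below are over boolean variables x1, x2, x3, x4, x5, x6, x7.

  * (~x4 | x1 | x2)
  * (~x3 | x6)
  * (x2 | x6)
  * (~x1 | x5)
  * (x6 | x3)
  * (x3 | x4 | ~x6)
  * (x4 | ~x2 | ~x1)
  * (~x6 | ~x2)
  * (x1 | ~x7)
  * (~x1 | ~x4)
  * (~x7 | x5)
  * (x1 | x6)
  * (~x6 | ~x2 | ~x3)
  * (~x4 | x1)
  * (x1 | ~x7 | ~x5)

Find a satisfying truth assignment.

Pure literal: x7 appears only negated; assign x7 = False.
Set x1 = True and propagate.
  then x5 is forced to True.
  then x4 is forced to False.
  then x2 is forced to False.
  then x6 is forced to True.
  then x3 is forced to True.
Every clause has at least one true literal under this assignment.

x1=T, x2=F, x3=T, x4=F, x5=T, x6=T, x7=F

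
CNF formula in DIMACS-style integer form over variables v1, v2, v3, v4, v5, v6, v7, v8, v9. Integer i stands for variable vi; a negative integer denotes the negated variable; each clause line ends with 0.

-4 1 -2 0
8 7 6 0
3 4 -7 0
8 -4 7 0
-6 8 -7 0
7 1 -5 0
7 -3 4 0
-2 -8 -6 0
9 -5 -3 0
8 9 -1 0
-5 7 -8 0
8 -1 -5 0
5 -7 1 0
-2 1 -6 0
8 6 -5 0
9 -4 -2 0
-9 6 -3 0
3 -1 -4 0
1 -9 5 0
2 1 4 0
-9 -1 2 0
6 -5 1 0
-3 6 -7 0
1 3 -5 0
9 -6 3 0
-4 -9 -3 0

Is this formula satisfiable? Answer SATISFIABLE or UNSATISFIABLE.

SATISFIABLE

Try v1 = True.
For the remaining variables, v2 = False, v3 = True, v4 = True, v5 = False, v6 = True, v7 = False, v8 = True, v9 = False works.
So v1=True, v2=False, v3=True, v4=True, v5=False, v6=True, v7=False, v8=True, v9=False is a satisfying assignment.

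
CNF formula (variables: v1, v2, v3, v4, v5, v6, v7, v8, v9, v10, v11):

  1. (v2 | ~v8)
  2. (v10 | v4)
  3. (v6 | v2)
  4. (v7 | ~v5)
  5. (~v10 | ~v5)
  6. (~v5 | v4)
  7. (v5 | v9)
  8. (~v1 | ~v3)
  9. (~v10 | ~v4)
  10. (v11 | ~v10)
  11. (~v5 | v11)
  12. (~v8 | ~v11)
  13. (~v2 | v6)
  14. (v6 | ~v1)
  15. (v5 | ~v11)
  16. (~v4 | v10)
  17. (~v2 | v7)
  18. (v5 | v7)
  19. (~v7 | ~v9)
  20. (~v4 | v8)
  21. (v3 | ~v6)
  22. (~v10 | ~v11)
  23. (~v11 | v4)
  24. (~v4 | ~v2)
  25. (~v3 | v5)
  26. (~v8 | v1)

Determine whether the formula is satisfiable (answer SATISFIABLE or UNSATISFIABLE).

UNSATISFIABLE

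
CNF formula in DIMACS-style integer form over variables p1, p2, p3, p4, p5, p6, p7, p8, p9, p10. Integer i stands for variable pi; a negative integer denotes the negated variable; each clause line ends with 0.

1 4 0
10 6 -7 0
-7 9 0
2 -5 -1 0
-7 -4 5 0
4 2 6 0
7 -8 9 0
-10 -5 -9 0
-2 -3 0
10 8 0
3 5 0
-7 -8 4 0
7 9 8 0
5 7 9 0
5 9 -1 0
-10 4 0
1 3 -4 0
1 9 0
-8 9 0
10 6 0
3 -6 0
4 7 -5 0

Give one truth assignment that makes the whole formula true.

Try p1 = False.
  then p4 is forced to True.
  then p3 is forced to True.
  then p2 is forced to False.
  then p9 is forced to True.
Try p5 = True.
  then p10 is forced to False.
  then p8 is forced to True.
  then p6 is forced to True.
p7 is now unconstrained; take p7 = True.
Check each clause:
  1. (p4 ∨ p1) — p4 is true.
  2. (p10 ∨ ¬p7 ∨ p6) — p6 is true.
  3. (p9 ∨ ¬p7) — p9 is true.
  4. (¬p5 ∨ p2 ∨ ¬p1) — ¬p1 is true.
  5. (p5 ∨ ¬p4 ∨ ¬p7) — p5 is true.
  6. (p2 ∨ p4 ∨ p6) — p4 is true.
  7. (p9 ∨ ¬p8 ∨ p7) — p9 is true.
  8. (¬p5 ∨ ¬p9 ∨ ¬p10) — ¬p10 is true.
  9. (¬p3 ∨ ¬p2) — ¬p2 is true.
  10. (p8 ∨ p10) — p8 is true.
  11. (p5 ∨ p3) — p3 is true.
  12. (¬p8 ∨ p4 ∨ ¬p7) — p4 is true.
  13. (p7 ∨ p9 ∨ p8) — p8 is true.
  14. (p5 ∨ p9 ∨ p7) — p9 is true.
  15. (p5 ∨ ¬p1 ∨ p9) — p9 is true.
  16. (p4 ∨ ¬p10) — p4 is true.
  17. (p1 ∨ p3 ∨ ¬p4) — p3 is true.
  18. (p9 ∨ p1) — p9 is true.
  19. (p9 ∨ ¬p8) — p9 is true.
  20. (p6 ∨ p10) — p6 is true.
  21. (p3 ∨ ¬p6) — p3 is true.
  22. (¬p5 ∨ p7 ∨ p4) — p4 is true.

p1=F, p2=F, p3=T, p4=T, p5=T, p6=T, p7=T, p8=T, p9=T, p10=F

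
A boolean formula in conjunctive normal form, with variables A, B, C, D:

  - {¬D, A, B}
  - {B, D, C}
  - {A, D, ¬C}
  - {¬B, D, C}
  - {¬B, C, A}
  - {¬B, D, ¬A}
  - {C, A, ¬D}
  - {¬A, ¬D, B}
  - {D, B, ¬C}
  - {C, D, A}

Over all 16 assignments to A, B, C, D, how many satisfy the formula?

3

The models are:
  A=F B=T C=T D=T
  A=T B=T C=F D=T
  A=T B=T C=T D=T
That's 3 in total.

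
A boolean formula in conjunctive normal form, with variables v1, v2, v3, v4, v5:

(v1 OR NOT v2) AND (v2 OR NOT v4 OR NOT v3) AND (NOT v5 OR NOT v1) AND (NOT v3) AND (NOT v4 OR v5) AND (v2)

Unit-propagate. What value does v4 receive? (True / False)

Unit clause (NOT v3) sets v3 = False.
(v2) is a unit clause: v2 = True.
From (NOT v2 OR v1) and v2 = True: v1 = True.
(NOT v1 OR NOT v5): since v1 = True, the clause reduces to (NOT v5). v5 = False.
In (NOT v4 OR v5), v5 is now false; NOT v4 must hold, so v4 = False.

False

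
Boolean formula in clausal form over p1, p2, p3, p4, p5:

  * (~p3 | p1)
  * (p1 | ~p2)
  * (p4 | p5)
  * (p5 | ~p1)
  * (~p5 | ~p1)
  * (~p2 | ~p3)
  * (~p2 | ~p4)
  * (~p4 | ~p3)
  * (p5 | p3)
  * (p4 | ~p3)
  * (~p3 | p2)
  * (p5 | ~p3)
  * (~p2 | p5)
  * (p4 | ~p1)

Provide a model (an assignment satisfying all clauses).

Try p1 = False.
  then p3 is forced to False.
  then p2 is forced to False.
  then p5 is forced to True.
p4 is now unconstrained; take p4 = False.

p1=0, p2=0, p3=0, p4=0, p5=1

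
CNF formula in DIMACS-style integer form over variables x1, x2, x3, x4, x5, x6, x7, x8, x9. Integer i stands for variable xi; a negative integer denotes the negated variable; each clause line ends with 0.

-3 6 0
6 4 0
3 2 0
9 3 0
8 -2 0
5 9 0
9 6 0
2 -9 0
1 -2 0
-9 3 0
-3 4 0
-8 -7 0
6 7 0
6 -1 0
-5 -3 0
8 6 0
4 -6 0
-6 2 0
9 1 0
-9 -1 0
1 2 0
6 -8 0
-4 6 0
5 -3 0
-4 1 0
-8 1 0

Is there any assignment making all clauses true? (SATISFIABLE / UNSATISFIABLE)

UNSATISFIABLE

x6 = True:
  propagation gives x4=True, x2=True, x8=True, x1=True; an empty clause results — contradiction.
x6 = False:
  propagation gives x3=False, x4=True; an empty clause results — contradiction.
Every branch closes, so no satisfying assignment exists.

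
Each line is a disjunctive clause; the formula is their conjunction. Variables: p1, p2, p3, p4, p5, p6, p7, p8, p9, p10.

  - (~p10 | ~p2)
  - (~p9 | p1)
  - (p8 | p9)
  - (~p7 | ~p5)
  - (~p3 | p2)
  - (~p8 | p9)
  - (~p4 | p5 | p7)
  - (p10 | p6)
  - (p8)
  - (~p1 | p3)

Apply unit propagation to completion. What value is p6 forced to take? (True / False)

True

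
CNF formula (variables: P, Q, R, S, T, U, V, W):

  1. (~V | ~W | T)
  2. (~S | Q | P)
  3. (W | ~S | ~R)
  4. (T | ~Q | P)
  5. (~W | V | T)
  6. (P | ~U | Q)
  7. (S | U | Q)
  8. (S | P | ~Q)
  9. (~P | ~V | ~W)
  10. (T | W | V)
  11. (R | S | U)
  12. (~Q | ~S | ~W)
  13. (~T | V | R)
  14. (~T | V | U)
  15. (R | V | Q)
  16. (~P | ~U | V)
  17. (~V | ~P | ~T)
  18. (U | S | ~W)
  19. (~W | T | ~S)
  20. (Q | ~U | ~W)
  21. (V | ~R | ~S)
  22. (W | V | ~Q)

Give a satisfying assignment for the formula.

Set P = True and propagate.
Try Q = True.
Set R = True and propagate.
The remaining clauses are satisfied by S = False, T = False, U = False, V = True, W = False.
Every clause has at least one true literal under this assignment.
Check each clause:
  1. (T | ~W | ~V) — ~W is true.
  2. (P | ~S | Q) — P is true.
  3. (~S | W | ~R) — ~S is true.
  4. (~Q | T | P) — P is true.
  5. (~W | V | T) — ~W is true.
  6. (Q | ~U | P) — P is true.
  7. (S | Q | U) — Q is true.
  8. (S | P | ~Q) — P is true.
  9. (~W | ~P | ~V) — ~W is true.
  10. (T | W | V) — V is true.
  11. (U | R | S) — R is true.
  12. (~S | ~Q | ~W) — ~W is true.
  13. (R | ~T | V) — R is true.
  14. (V | U | ~T) — ~T is true.
  15. (V | R | Q) — Q is true.
  16. (~U | ~P | V) — ~U is true.
  17. (~T | ~V | ~P) — ~T is true.
  18. (~W | S | U) — ~W is true.
  19. (~S | T | ~W) — ~W is true.
  20. (~W | Q | ~U) — ~W is true.
  21. (~S | ~R | V) — ~S is true.
  22. (V | W | ~Q) — V is true.

P = True, Q = True, R = True, S = False, T = False, U = False, V = True, W = False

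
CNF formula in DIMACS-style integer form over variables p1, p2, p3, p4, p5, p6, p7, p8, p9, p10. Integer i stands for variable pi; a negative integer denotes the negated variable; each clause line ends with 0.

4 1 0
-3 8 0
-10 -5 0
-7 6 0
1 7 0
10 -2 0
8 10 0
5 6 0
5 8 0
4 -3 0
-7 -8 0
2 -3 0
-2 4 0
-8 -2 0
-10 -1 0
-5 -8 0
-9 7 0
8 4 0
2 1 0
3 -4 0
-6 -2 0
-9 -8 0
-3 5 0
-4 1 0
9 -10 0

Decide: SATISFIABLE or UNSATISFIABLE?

SATISFIABLE

Set p1 = True and propagate.
  then p10 is forced to False.
  then p2 is forced to False.
  then p8 is forced to True.
  then p7 is forced to False.
  then p3 is forced to False.
  then p5 is forced to False.
  then p6 is forced to True.
  then p9 is forced to False.
  then p4 is forced to False.
Every clause has at least one true literal under this assignment.
So p1 = True, p2 = False, p3 = False, p4 = False, p5 = False, p6 = True, p7 = False, p8 = True, p9 = False, p10 = False is a satisfying assignment.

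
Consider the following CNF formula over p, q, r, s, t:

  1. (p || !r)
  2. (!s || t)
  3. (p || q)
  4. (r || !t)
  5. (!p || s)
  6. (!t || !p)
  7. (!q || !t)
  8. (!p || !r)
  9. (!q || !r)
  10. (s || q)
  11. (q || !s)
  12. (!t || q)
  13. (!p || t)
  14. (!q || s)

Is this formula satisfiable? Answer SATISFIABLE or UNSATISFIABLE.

q = True:
  propagation gives t=False, s=False; an empty clause results — contradiction.
q = False:
  propagation gives p=True, s=True; an empty clause results — contradiction.
Every branch closes, so no satisfying assignment exists.

UNSATISFIABLE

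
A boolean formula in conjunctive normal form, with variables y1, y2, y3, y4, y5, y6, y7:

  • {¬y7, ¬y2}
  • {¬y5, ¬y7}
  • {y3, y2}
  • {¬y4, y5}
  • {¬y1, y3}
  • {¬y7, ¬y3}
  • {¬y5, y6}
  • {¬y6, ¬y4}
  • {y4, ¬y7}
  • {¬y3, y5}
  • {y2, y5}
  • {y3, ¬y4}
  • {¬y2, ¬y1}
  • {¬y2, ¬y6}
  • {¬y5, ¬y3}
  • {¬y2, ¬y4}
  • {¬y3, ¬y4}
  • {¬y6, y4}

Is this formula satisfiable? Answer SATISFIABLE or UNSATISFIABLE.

SATISFIABLE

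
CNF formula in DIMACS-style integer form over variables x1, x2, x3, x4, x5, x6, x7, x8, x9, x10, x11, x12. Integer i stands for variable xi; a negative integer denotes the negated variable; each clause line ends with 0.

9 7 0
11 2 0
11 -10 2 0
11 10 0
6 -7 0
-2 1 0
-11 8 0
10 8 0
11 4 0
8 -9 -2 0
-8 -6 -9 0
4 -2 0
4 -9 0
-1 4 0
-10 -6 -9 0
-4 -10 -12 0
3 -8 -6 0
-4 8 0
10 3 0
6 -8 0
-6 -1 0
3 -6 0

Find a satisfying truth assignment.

x1=False, x2=False, x3=True, x4=False, x5=False, x6=True, x7=True, x8=True, x9=False, x10=True, x11=True, x12=False

Pure literal: x3 appears only positively; assign x3 = True.
Pure literal: x12 appears only negated; assign x12 = False.
Try x1 = False.
  then x2 is forced to False.
  then x11 is forced to True.
  then x8 is forced to True.
  then x6 is forced to True.
  then x9 is forced to False.
  then x7 is forced to True.
x4, x5, x10 are now unconstrained; take x4 = False, x5 = False, x10 = True.
Every clause has at least one true literal under this assignment.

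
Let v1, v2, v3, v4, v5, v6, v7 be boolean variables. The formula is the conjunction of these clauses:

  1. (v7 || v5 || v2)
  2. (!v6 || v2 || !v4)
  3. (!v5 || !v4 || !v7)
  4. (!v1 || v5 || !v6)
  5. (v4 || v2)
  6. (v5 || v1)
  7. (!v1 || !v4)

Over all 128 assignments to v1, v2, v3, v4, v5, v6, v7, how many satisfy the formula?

26

Case analysis on v4 and v5:
  v4=T, v5=T: v3 free; 3 ways for (v1,v2,v6,v7) × 2^1 = 6.
  v4=T, v5=F: a clause becomes empty — 0.
  v4=F, v5=T: forces v2=T; v1, v3, v6, v7 free → 2^4 = 16.
  v4=F, v5=F: remaining (v1,v2,v3,v6,v7) ∈ {(T,T,F,F,F); (T,T,F,F,T); (T,T,T,F,F); (T,T,T,F,T)} — 4.
Total: 6 + 0 + 16 + 4 = 26.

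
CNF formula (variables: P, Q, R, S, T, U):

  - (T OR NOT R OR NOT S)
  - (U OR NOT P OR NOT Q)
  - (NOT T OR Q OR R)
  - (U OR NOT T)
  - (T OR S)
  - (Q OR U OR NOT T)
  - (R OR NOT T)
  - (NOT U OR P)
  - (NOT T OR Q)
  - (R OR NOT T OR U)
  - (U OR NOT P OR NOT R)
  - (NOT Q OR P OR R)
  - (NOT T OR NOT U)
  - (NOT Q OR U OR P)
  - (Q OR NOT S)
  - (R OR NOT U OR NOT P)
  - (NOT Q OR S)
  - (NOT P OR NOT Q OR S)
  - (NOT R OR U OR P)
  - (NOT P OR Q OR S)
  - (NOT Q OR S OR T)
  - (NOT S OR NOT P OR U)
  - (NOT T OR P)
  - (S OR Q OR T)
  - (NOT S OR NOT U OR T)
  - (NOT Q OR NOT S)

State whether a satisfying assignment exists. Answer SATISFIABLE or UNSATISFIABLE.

UNSATISFIABLE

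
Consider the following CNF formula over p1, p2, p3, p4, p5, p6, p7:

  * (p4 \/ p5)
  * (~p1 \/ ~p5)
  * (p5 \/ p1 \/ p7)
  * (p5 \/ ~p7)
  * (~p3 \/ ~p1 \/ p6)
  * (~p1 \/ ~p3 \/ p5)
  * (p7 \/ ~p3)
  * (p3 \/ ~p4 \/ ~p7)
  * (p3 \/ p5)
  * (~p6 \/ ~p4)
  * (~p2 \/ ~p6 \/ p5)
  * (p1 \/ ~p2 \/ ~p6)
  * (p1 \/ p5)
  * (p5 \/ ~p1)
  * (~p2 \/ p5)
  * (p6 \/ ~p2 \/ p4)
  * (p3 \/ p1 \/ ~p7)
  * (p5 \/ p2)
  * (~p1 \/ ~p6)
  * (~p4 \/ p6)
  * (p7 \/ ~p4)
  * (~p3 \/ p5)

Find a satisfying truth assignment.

p1=F  p2=F  p3=T  p4=F  p5=T  p6=F  p7=T

Try p1 = False.
  then p5 is forced to True.
Set p2 = False and propagate.
Try p3 = True.
  then p7 is forced to True.
For the remaining variables, p4 = False, p6 = False works.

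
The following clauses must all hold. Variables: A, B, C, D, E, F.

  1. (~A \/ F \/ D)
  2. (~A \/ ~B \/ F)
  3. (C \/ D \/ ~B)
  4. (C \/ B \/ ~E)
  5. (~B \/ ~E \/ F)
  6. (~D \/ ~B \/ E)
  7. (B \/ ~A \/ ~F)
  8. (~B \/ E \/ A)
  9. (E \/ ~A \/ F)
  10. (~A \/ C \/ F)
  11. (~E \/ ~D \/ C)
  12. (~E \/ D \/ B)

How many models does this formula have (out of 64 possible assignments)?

Split on B, then E.
  B=T, E=T: remaining (A,C,D,F) ∈ {(F,T,F,T); (F,T,T,T); (T,T,F,T); (T,T,T,T)} — 4.
  B=T, E=F: remaining (A,C,D,F) ∈ {(T,T,F,T)} — 1.
  B=F, E=T: remaining (A,C,D,F) ∈ {(F,T,T,F); (F,T,T,T); (T,T,T,F)} — 3.
  B=F, E=F: forces A=F; C, D, F free → 2^3 = 8.
Total: 4 + 1 + 3 + 8 = 16.

16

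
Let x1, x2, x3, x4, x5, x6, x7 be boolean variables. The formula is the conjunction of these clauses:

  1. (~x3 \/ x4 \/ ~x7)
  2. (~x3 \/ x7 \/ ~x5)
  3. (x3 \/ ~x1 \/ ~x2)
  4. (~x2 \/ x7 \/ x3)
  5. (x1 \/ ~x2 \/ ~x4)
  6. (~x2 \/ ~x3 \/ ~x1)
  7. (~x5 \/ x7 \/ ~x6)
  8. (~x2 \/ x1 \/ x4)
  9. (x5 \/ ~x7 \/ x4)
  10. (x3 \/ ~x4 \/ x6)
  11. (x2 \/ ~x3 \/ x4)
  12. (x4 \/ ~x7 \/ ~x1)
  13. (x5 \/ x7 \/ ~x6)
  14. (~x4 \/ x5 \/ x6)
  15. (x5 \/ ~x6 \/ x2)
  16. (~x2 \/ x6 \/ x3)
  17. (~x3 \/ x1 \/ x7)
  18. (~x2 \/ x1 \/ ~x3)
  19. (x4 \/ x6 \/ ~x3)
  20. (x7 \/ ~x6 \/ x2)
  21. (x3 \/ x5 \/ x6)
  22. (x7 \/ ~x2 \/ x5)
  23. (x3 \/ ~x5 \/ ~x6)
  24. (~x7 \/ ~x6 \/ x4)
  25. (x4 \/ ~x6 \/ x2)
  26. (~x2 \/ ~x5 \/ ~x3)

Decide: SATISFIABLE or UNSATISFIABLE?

Set x1 = False and propagate.
Branch on x2: take x2 = False.
For the remaining variables, x3 = False, x4 = False, x5 = True, x6 = False, x7 = False works.
So x1=F, x2=F, x3=F, x4=F, x5=T, x6=F, x7=F is a satisfying assignment.

SATISFIABLE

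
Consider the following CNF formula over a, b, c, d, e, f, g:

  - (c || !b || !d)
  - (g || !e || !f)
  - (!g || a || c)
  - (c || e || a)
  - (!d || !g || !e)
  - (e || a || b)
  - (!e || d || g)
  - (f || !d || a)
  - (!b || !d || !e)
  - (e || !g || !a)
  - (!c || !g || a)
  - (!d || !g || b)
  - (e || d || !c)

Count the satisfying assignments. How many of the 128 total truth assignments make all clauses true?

21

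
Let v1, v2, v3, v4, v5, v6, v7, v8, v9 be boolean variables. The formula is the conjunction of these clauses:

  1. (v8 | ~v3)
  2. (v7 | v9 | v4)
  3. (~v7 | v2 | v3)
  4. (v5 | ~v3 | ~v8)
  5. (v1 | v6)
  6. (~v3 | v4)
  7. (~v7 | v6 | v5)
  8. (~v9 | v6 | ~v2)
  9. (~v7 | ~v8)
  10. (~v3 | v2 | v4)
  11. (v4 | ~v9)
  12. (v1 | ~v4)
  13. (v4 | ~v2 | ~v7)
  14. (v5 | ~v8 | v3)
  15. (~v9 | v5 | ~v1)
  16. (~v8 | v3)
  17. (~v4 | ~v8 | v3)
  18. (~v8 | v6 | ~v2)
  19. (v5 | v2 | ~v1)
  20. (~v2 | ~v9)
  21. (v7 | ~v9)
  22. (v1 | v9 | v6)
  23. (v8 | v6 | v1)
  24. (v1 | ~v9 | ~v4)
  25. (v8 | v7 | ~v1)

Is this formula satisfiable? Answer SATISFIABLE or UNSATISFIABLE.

SATISFIABLE

Pure literal: v5 appears only positively; assign v5 = True.
Pure literal: v6 appears only positively; assign v6 = True.
Branch on v1: take v1 = True.
For the remaining variables, v2 = True, v3 = True, v4 = True, v7 = False, v8 = True, v9 = False works.
Every clause has at least one true literal under this assignment.
So v1=True, v2=True, v3=True, v4=True, v5=True, v6=True, v7=False, v8=True, v9=False is a satisfying assignment.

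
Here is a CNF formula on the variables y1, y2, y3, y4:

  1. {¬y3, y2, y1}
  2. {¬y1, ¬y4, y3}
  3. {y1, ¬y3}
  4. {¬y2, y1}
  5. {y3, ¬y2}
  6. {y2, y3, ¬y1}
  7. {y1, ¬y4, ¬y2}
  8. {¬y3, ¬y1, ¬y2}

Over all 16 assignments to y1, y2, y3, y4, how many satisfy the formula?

4

Satisfying assignments:
  y1=F y2=F y3=F y4=F
  y1=F y2=F y3=F y4=T
  y1=T y2=F y3=T y4=F
  y1=T y2=F y3=T y4=T
Count: 4.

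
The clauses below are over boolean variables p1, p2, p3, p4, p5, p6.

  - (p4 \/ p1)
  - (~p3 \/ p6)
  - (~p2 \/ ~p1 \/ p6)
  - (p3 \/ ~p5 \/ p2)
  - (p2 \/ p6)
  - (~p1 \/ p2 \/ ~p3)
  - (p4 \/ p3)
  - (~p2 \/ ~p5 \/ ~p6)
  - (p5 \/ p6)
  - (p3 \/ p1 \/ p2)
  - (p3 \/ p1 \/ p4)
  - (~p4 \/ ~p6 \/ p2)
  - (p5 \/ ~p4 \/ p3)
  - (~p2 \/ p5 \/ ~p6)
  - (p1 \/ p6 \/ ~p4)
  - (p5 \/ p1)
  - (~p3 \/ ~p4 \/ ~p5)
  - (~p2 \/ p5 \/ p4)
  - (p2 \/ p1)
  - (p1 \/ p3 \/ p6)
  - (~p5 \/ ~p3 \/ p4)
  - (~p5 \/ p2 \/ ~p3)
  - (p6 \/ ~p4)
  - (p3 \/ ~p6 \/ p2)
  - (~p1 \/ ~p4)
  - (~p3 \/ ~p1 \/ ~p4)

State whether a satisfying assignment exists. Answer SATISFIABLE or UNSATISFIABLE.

p3 = True:
  p2 = True:
    propagation gives p5=False; an empty clause results — contradiction.
  p2 = False:
    propagation gives p1=False; an empty clause results — contradiction.
p3 = False:
  propagation gives p4=True, p5=True, p2=True, p6=False; an empty clause results — contradiction.
Every branch closes, so no satisfying assignment exists.

UNSATISFIABLE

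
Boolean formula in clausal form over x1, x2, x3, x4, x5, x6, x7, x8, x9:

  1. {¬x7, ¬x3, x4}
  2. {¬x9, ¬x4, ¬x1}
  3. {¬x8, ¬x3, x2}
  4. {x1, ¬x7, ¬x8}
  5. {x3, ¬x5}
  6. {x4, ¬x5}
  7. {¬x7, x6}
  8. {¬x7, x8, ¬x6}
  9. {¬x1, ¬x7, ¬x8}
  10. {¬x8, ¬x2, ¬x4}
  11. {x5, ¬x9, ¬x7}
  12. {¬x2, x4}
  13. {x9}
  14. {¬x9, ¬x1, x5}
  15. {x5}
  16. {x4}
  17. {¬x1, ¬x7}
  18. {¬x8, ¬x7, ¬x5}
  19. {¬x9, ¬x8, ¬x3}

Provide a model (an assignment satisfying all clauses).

x1 = False, x2 = False, x3 = True, x4 = True, x5 = True, x6 = False, x7 = False, x8 = False, x9 = True

Check each clause:
  1. {x4, ¬x7, ¬x3} — ¬x7 is true.
  2. {¬x9, ¬x4, ¬x1} — ¬x1 is true.
  3. {¬x8, x2, ¬x3} — ¬x8 is true.
  4. {x1, ¬x8, ¬x7} — ¬x8 is true.
  5. {x3, ¬x5} — x3 is true.
  6. {x4, ¬x5} — x4 is true.
  7. {¬x7, x6} — ¬x7 is true.
  8. {x8, ¬x6, ¬x7} — ¬x7 is true.
  9. {¬x8, ¬x1, ¬x7} — ¬x8 is true.
  10. {¬x2, ¬x4, ¬x8} — ¬x8 is true.
  11. {¬x7, ¬x9, x5} — ¬x7 is true.
  12. {¬x2, x4} — x4 is true.
  13. {x9} — x9 is true.
  14. {¬x9, x5, ¬x1} — x5 is true.
  15. {x5} — x5 is true.
  16. {x4} — x4 is true.
  17. {¬x1, ¬x7} — ¬x7 is true.
  18. {¬x7, ¬x5, ¬x8} — ¬x8 is true.
  19. {¬x9, ¬x8, ¬x3} — ¬x8 is true.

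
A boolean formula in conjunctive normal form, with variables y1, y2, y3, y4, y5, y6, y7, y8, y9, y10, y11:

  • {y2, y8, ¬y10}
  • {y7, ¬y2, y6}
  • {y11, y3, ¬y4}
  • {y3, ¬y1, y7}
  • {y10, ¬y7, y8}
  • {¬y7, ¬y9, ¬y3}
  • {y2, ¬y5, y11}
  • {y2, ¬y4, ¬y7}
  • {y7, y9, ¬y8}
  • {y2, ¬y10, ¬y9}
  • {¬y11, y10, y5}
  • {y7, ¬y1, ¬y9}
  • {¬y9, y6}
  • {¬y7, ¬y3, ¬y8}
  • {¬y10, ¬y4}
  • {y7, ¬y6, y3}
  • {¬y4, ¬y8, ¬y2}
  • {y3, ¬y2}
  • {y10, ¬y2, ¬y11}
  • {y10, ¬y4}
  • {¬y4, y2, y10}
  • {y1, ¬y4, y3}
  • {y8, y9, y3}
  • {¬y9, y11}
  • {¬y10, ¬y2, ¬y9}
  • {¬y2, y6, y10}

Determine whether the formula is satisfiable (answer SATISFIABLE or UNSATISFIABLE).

y4 occurs only negated in the remaining clauses — set y4 = False.
Set y1 = True and propagate.
Try y2 = False.
The remaining clauses are satisfied by y3 = False, y5 = False, y6 = False, y7 = True, y8 = True, y9 = False, y10 = True, y11 = True.
Every clause has at least one true literal under this assignment.
So y1=True, y2=False, y3=False, y4=False, y5=False, y6=False, y7=True, y8=True, y9=False, y10=True, y11=True is a satisfying assignment.

SATISFIABLE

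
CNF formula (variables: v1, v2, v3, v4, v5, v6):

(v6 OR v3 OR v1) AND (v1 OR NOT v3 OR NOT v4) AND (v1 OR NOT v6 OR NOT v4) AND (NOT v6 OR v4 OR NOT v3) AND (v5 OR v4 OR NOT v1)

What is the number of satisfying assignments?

30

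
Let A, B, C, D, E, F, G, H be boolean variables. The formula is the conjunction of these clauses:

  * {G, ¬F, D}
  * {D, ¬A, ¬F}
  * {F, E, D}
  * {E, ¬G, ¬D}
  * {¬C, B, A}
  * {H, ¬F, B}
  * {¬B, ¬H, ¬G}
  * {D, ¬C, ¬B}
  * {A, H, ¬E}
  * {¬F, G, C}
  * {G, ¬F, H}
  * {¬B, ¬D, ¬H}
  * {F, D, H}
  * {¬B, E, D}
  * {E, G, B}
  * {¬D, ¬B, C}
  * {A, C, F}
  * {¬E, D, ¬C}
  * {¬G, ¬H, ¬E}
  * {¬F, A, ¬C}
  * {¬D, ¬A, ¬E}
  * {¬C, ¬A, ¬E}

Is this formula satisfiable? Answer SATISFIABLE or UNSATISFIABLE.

SATISFIABLE

Branch on A: take A = True.
Branch on B: take B = True.
Branch on C: take C = True.
  then D is forced to True.
  then H is forced to False.
  then E is forced to False.
  then G is forced to False.
  then F is forced to False.
So A = T, B = T, C = T, D = T, E = F, F = F, G = F, H = F is a satisfying assignment.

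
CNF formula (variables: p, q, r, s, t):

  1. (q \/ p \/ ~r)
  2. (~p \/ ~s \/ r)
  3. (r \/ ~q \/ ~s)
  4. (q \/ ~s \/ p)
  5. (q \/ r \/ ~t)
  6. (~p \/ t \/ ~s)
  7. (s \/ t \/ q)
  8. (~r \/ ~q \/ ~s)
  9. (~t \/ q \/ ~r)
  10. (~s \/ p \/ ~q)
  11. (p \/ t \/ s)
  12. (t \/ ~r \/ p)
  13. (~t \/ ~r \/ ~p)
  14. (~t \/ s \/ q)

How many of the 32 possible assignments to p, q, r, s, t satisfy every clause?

5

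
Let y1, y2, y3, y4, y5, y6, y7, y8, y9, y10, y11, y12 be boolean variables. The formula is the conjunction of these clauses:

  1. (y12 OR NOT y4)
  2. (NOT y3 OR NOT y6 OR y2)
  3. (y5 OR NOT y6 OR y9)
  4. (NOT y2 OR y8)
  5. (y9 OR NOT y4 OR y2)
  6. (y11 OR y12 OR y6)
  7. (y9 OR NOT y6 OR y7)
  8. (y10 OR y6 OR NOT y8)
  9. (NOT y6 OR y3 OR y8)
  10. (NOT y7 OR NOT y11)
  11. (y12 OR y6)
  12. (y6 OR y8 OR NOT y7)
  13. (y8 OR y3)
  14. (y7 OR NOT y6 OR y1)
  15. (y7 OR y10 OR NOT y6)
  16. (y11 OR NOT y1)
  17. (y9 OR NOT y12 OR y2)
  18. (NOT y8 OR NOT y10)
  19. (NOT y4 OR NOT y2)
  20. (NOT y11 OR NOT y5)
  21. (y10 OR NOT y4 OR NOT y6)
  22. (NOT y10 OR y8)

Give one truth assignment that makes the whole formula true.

y1=0  y2=0  y3=1  y4=1  y5=0  y6=0  y7=0  y8=0  y9=1  y10=0  y11=1  y12=1

Check each clause:
  1. (y12 OR NOT y4) — y12 is true.
  2. (y2 OR NOT y3 OR NOT y6) — NOT y6 is true.
  3. (y5 OR NOT y6 OR y9) — y9 is true.
  4. (NOT y2 OR y8) — NOT y2 is true.
  5. (y9 OR y2 OR NOT y4) — y9 is true.
  6. (y12 OR y11 OR y6) — y11 is true.
  7. (y9 OR y7 OR NOT y6) — y9 is true.
  8. (NOT y8 OR y10 OR y6) — NOT y8 is true.
  9. (y8 OR NOT y6 OR y3) — NOT y6 is true.
  10. (NOT y11 OR NOT y7) — NOT y7 is true.
  11. (y12 OR y6) — y12 is true.
  12. (y6 OR NOT y7 OR y8) — NOT y7 is true.
  13. (y8 OR y3) — y3 is true.
  14. (y1 OR y7 OR NOT y6) — NOT y6 is true.
  15. (y10 OR y7 OR NOT y6) — NOT y6 is true.
  16. (NOT y1 OR y11) — y11 is true.
  17. (y2 OR y9 OR NOT y12) — y9 is true.
  18. (NOT y10 OR NOT y8) — NOT y8 is true.
  19. (NOT y4 OR NOT y2) — NOT y2 is true.
  20. (NOT y5 OR NOT y11) — NOT y5 is true.
  21. (NOT y6 OR y10 OR NOT y4) — NOT y6 is true.
  22. (NOT y10 OR y8) — NOT y10 is true.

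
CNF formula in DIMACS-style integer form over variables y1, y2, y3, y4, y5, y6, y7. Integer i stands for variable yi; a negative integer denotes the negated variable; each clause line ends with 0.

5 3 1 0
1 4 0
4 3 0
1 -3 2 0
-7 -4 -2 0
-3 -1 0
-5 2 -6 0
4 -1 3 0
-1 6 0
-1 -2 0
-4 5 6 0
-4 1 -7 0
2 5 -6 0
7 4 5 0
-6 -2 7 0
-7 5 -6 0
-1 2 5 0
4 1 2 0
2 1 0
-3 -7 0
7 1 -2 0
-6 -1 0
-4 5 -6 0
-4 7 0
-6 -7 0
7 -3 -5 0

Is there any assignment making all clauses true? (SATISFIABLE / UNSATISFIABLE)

y1 = True:
  propagation gives y3=False, y4=True, y6=True; an empty clause results — contradiction.
y1 = False:
  propagation gives y4=True, y7=False; an empty clause results — contradiction.
Every branch closes, so no satisfying assignment exists.

UNSATISFIABLE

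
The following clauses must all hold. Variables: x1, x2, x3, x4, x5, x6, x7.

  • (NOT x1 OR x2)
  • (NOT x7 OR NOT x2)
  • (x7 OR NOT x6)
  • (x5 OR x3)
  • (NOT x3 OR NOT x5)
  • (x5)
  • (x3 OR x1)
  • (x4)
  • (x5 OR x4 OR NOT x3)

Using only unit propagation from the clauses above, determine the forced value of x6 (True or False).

False

(x5) stands alone — x5 = True.
In (NOT x5 OR NOT x3), NOT x5 is now false; NOT x3 must hold, so x3 = False.
From (x1 OR x3) and x3 = False: x1 = True.
(x2 OR NOT x1): since x1 = True, the clause reduces to (x2). x2 = True.
(NOT x7 OR NOT x2): since x2 = True, the clause reduces to (NOT x7). x7 = False.
From (x7 OR NOT x6) and x7 = False: x6 = False.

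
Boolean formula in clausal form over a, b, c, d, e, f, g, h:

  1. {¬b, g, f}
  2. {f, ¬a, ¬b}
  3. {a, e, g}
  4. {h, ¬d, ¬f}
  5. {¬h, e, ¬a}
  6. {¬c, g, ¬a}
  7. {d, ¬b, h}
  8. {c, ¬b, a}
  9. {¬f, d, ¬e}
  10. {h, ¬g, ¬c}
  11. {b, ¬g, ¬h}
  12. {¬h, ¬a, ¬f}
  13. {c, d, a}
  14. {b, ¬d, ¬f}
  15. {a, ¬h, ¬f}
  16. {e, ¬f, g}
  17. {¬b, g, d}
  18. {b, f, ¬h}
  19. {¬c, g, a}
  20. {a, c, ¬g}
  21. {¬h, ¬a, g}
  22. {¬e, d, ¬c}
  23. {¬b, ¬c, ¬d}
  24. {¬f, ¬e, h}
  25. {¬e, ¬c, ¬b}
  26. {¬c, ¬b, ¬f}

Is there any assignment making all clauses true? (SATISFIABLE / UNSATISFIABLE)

SATISFIABLE

Try a = True.
The remaining clauses are satisfied by b = False, c = False, d = False, e = False, f = True, g = True, h = False.
So a = T, b = F, c = F, d = F, e = F, f = T, g = T, h = F is a satisfying assignment.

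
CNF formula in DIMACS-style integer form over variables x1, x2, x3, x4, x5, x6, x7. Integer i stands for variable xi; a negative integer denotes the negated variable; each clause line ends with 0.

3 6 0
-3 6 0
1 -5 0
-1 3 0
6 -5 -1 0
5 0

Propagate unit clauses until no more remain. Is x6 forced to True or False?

True

(x5) stands alone — x5 = True.
(~x5 \/ x1): since x5 = True, the clause reduces to (x1). x1 = True.
In (x3 \/ ~x1), ~x1 is now false; x3 must hold, so x3 = True.
From (x6 \/ ~x3) and x3 = True: x6 = True.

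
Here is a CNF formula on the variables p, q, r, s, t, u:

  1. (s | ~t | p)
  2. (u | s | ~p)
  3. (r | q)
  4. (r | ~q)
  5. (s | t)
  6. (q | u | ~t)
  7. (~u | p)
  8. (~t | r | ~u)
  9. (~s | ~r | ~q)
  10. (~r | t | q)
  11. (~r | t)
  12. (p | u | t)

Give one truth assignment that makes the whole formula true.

p = T, q = F, r = T, s = F, t = T, u = T

Branch on p: take p = True.
The remaining clauses are satisfied by q = False, r = True, s = False, t = True, u = True.
Check each clause:
  1. (s | ~t | p) — p is true.
  2. (u | ~p | s) — u is true.
  3. (q | r) — r is true.
  4. (~q | r) — r is true.
  5. (t | s) — t is true.
  6. (q | u | ~t) — u is true.
  7. (~u | p) — p is true.
  8. (r | ~u | ~t) — r is true.
  9. (~r | ~q | ~s) — ~s is true.
  10. (t | ~r | q) — t is true.
  11. (t | ~r) — t is true.
  12. (t | u | p) — p is true.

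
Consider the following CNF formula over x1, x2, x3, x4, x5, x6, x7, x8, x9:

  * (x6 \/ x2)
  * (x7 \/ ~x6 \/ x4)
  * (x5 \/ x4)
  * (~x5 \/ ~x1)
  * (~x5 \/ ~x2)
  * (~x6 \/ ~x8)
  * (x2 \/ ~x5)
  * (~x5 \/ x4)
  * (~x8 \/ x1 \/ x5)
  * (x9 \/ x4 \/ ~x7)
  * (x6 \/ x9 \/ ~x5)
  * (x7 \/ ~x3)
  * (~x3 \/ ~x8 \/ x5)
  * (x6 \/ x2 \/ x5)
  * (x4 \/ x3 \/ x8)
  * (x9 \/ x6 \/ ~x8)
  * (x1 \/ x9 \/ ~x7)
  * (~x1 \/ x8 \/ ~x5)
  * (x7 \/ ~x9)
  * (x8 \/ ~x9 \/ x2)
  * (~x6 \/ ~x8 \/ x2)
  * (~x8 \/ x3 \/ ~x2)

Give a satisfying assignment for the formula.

x4 occurs only positively in the remaining clauses — set x4 = True.
Try x1 = False.
Set x2 = True and propagate.
  then x5 is forced to False.
  then x8 is forced to False.
For the remaining variables, x3 = True, x6 = False, x7 = True, x9 = True works.
Every clause has at least one true literal under this assignment.

x1=F, x2=T, x3=T, x4=T, x5=F, x6=F, x7=T, x8=F, x9=T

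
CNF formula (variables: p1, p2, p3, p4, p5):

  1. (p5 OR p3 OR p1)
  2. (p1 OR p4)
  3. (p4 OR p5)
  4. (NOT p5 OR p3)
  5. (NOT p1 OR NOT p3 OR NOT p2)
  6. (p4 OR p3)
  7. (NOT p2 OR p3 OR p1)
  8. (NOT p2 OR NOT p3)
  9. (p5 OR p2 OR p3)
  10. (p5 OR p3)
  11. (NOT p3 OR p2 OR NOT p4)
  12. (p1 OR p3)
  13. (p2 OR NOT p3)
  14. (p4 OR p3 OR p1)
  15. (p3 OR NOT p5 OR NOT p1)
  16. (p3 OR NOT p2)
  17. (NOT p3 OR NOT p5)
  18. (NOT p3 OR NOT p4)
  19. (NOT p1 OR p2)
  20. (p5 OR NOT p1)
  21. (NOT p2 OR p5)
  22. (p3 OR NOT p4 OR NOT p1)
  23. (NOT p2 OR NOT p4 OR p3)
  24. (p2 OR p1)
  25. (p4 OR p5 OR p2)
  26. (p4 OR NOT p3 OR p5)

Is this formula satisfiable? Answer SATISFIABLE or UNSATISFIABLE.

p3 = True:
  propagation gives p2=False; an empty clause results — contradiction.
p3 = False:
  propagation gives p5=False; an empty clause results — contradiction.
Every branch closes, so no satisfying assignment exists.

UNSATISFIABLE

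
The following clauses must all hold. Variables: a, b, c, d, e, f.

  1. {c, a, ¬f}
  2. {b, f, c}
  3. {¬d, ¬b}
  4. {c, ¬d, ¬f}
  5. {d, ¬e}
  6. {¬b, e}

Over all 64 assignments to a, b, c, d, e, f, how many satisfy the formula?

13

Split on b, then c.
  b=T, c=T: a clause becomes empty — 0.
  b=T, c=F: a clause becomes empty — 0.
  b=F, c=T: a, f free; 3 ways for (d,e) × 2^2 = 12.
  b=F, c=F: remaining (a,d,e,f) ∈ {(T,F,F,T)} — 1.
Total: 0 + 0 + 12 + 1 = 13.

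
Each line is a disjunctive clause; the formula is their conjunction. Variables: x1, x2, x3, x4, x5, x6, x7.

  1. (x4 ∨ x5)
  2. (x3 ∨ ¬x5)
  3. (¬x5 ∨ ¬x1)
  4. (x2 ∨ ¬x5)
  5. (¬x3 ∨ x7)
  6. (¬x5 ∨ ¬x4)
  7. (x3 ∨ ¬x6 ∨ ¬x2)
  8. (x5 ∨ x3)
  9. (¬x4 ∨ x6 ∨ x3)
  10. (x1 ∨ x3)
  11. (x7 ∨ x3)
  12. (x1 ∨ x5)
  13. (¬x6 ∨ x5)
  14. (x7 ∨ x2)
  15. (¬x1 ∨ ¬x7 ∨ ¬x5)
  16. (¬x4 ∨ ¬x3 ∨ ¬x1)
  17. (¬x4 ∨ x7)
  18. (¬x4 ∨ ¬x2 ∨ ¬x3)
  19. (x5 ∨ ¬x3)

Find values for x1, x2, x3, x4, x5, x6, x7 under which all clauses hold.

x1=F, x2=T, x3=T, x4=F, x5=T, x6=F, x7=T

Set x1 = False and propagate.
  then x3 is forced to True.
  then x7 is forced to True.
  then x5 is forced to True.
  then x2 is forced to True.
  then x4 is forced to False.
x6 is now unconstrained; take x6 = False.
Every clause has at least one true literal under this assignment.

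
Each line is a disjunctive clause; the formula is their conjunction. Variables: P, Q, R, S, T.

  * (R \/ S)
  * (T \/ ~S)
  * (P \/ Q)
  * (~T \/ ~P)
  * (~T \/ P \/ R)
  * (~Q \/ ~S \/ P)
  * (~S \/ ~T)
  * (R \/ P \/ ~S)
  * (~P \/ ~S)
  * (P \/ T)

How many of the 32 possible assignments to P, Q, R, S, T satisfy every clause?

3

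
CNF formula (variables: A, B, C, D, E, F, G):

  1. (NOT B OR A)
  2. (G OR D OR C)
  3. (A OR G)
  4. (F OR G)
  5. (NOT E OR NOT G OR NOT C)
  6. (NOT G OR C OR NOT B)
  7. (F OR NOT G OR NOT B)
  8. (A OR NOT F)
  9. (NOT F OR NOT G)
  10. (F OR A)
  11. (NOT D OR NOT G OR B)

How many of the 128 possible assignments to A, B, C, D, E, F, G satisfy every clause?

Case analysis on G and F:
  G=1, F=1: a clause becomes empty — 0.
  G=1, F=0: remaining (A,B,C,D,E) ∈ {(1,0,0,0,0); (1,0,0,0,1); (1,0,1,0,0)} — 3.
  G=0, F=1: B, E free; 3 ways for (A,C,D) × 2^2 = 12.
  G=0, F=0: a clause becomes empty — 0.
Total: 0 + 3 + 12 + 0 = 15.

15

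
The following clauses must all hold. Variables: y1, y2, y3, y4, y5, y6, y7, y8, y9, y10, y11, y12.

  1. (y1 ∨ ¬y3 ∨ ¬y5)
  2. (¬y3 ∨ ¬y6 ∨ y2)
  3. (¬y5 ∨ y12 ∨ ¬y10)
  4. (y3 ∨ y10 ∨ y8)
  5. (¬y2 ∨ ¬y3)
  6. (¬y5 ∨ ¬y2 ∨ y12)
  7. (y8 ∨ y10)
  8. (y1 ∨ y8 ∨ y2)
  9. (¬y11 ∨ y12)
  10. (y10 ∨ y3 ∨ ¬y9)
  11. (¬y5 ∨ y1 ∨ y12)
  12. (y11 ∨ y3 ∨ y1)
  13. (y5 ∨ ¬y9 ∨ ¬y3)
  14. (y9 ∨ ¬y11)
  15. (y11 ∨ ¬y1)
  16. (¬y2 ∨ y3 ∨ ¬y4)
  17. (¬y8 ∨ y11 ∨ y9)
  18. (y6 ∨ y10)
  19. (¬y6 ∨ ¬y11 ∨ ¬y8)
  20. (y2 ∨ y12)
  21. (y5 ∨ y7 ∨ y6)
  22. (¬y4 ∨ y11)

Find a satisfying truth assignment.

y1=1, y2=0, y3=0, y4=1, y5=1, y6=0, y7=1, y8=0, y9=1, y10=1, y11=1, y12=1

y7 occurs only positively in the remaining clauses — set y7 = True.
Pure literal: y12 appears only positively; assign y12 = True.
Try y1 = True.
  then y11 is forced to True.
  then y9 is forced to True.
The remaining clauses are satisfied by y2 = False, y3 = False, y4 = True, y5 = True, y6 = False, y8 = False, y10 = True.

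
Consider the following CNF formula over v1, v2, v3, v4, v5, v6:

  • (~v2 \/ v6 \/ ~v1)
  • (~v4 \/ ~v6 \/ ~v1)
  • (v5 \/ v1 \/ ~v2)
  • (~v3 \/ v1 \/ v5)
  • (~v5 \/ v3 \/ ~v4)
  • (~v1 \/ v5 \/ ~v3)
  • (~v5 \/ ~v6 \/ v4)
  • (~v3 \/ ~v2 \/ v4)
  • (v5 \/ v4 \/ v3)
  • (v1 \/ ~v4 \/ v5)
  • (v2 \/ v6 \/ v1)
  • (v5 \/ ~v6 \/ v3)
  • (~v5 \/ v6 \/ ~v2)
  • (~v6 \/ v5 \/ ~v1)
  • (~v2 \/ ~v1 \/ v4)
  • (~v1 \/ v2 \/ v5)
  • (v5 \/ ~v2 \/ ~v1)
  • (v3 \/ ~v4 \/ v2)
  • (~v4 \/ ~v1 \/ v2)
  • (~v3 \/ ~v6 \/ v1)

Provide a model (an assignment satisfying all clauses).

v1 = True  v2 = False  v3 = False  v4 = False  v5 = True  v6 = False

Check each clause:
  1. (~v2 \/ v6 \/ ~v1) — ~v2 is true.
  2. (~v1 \/ ~v4 \/ ~v6) — ~v6 is true.
  3. (v5 \/ v1 \/ ~v2) — v1 is true.
  4. (v1 \/ ~v3 \/ v5) — v1 is true.
  5. (v3 \/ ~v5 \/ ~v4) — ~v4 is true.
  6. (~v1 \/ v5 \/ ~v3) — ~v3 is true.
  7. (~v5 \/ ~v6 \/ v4) — ~v6 is true.
  8. (~v3 \/ v4 \/ ~v2) — ~v3 is true.
  9. (v4 \/ v3 \/ v5) — v5 is true.
  10. (~v4 \/ v1 \/ v5) — v1 is true.
  11. (v1 \/ v2 \/ v6) — v1 is true.
  12. (v5 \/ ~v6 \/ v3) — ~v6 is true.
  13. (~v2 \/ v6 \/ ~v5) — ~v2 is true.
  14. (~v1 \/ v5 \/ ~v6) — ~v6 is true.
  15. (~v1 \/ v4 \/ ~v2) — ~v2 is true.
  16. (v2 \/ v5 \/ ~v1) — v5 is true.
  17. (v5 \/ ~v1 \/ ~v2) — v5 is true.
  18. (~v4 \/ v3 \/ v2) — ~v4 is true.
  19. (~v4 \/ ~v1 \/ v2) — ~v4 is true.
  20. (v1 \/ ~v6 \/ ~v3) — v1 is true.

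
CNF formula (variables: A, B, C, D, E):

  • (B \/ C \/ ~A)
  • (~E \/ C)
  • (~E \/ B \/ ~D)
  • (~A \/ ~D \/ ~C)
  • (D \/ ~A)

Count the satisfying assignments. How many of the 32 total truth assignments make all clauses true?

Case analysis on A and C:
  A=T, C=T: a clause becomes empty — 0.
  A=T, C=F: remaining (B,D,E) ∈ {(T,T,F)} — 1.
  A=F, C=T: 7 of the 8 assignments to (B,D,E) work.
  A=F, C=F: remaining (B,D,E) ∈ {(F,F,F); (F,T,F); (T,F,F); (T,T,F)} — 4.
Total: 0 + 1 + 7 + 4 = 12.

12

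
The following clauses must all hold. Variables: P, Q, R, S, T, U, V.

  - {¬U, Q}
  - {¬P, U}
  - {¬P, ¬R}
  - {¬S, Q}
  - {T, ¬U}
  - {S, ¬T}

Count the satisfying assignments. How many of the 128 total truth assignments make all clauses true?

Case analysis on U and P:
  U=T, P=T: remaining (Q,R,S,T,V) ∈ {(T,F,T,T,F); (T,F,T,T,T)} — 2.
  U=T, P=F: remaining (Q,R,S,T,V) ∈ {(T,F,T,T,F); (T,F,T,T,T); (T,T,T,T,F); (T,T,T,T,T)} — 4.
  U=F, P=T: a clause becomes empty — 0.
  U=F, P=F: R, V free; 4 ways for (Q,S,T) × 2^2 = 16.
Total: 2 + 4 + 0 + 16 = 22.

22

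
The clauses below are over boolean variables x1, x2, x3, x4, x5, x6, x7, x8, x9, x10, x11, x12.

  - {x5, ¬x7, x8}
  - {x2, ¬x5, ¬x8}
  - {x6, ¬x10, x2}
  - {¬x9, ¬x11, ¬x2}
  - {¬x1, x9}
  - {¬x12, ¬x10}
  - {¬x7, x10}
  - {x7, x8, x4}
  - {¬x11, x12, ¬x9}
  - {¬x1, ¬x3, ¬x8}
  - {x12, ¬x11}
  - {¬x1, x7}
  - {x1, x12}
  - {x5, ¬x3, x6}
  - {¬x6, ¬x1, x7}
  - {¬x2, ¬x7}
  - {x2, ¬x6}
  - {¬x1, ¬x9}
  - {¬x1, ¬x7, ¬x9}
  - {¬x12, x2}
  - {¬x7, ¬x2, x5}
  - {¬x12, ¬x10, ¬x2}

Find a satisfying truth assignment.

x3 occurs only negated in the remaining clauses — set x3 = False.
x4 occurs only positively in the remaining clauses — set x4 = True.
Try x1 = False.
  then x12 is forced to True.
  then x10 is forced to False.
  then x7 is forced to False.
  then x2 is forced to True.
Set x9 = True and propagate.
  then x11 is forced to False.
x5, x6, x8 are now unconstrained; take x5 = True, x6 = True, x8 = False.
Every clause has at least one true literal under this assignment.
Check each clause:
  1. {¬x7, x5, x8} — ¬x7 is true.
  2. {x2, ¬x5, ¬x8} — ¬x8 is true.
  3. {¬x10, x2, x6} — x2 is true.
  4. {¬x9, ¬x11, ¬x2} — ¬x11 is true.
  5. {x9, ¬x1} — x9 is true.
  6. {¬x10, ¬x12} — ¬x10 is true.
  7. {x10, ¬x7} — ¬x7 is true.
  8. {x8, x4, x7} — x4 is true.
  9. {x12, ¬x11, ¬x9} — x12 is true.
  10. {¬x1, ¬x8, ¬x3} — ¬x8 is true.
  11. {¬x11, x12} — x12 is true.
  12. {x7, ¬x1} — ¬x1 is true.
  13. {x1, x12} — x12 is true.
  14. {x6, ¬x3, x5} — ¬x3 is true.
  15. {¬x1, ¬x6, x7} — ¬x1 is true.
  16. {¬x7, ¬x2} — ¬x7 is true.
  17. {x2, ¬x6} — x2 is true.
  18. {¬x1, ¬x9} — ¬x1 is true.
  19. {¬x9, ¬x7, ¬x1} — ¬x7 is true.
  20. {¬x12, x2} — x2 is true.
  21. {x5, ¬x2, ¬x7} — ¬x7 is true.
  22. {¬x2, ¬x10, ¬x12} — ¬x10 is true.

x1 = 0  x2 = 1  x3 = 0  x4 = 1  x5 = 1  x6 = 1  x7 = 0  x8 = 0  x9 = 1  x10 = 0  x11 = 0  x12 = 1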